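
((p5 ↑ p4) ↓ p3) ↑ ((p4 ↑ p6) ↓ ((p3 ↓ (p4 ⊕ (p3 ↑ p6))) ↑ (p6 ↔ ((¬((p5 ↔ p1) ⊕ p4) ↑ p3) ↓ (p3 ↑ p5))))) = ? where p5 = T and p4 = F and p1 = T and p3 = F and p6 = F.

Substituting p5=T, p4=F, p1=T, p3=F, p6=F:
p5 ↑ p4 = T ↑ F = T
(p5 ↑ p4) ↓ p3 = T ↓ F = F
p4 ↑ p6 = F ↑ F = T
p3 ↑ p6 = F ↑ F = T
p4 ⊕ (p3 ↑ p6) = F ⊕ T = T
p3 ↓ (p4 ⊕ (p3 ↑ p6)) = F ↓ T = F
p5 ↔ p1 = T ↔ T = T
(p5 ↔ p1) ⊕ p4 = T ⊕ F = T
¬((p5 ↔ p1) ⊕ p4) = ¬T = F
¬((p5 ↔ p1) ⊕ p4) ↑ p3 = F ↑ F = T
p3 ↑ p5 = F ↑ T = T
(¬((p5 ↔ p1) ⊕ p4) ↑ p3) ↓ (p3 ↑ p5) = T ↓ T = F
p6 ↔ ((¬((p5 ↔ p1) ⊕ p4) ↑ p3) ↓ (p3 ↑ p5)) = F ↔ F = T
(p3 ↓ (p4 ⊕ (p3 ↑ p6))) ↑ (p6 ↔ ((¬((p5 ↔ p1) ⊕ p4) ↑ p3) ↓ (p3 ↑ p5))) = F ↑ T = T
(p4 ↑ p6) ↓ ((p3 ↓ (p4 ⊕ (p3 ↑ p6))) ↑ (p6 ↔ ((¬((p5 ↔ p1) ⊕ p4) ↑ p3) ↓ (p3 ↑ p5)))) = T ↓ T = F
((p5 ↑ p4) ↓ p3) ↑ ((p4 ↑ p6) ↓ ((p3 ↓ (p4 ⊕ (p3 ↑ p6))) ↑ (p6 ↔ ((¬((p5 ↔ p1) ⊕ p4) ↑ p3) ↓ (p3 ↑ p5))))) = F ↑ F = T

T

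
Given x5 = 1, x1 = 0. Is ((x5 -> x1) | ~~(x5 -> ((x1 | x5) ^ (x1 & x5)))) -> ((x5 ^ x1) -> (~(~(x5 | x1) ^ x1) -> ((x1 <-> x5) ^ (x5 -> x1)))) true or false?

0

x5 -> x1 = 1 -> 0 = 0
x1 | x5 = 0 | 1 = 1
x1 & x5 = 0 & 1 = 0
(x1 | x5) ^ (x1 & x5) = 1 ^ 0 = 1
x5 -> ((x1 | x5) ^ (x1 & x5)) = 1 -> 1 = 1
~(x5 -> ((x1 | x5) ^ (x1 & x5))) = ~1 = 0
~~(x5 -> ((x1 | x5) ^ (x1 & x5))) = ~0 = 1
(x5 -> x1) | ~~(x5 -> ((x1 | x5) ^ (x1 & x5))) = 0 | 1 = 1
x5 ^ x1 = 1 ^ 0 = 1
x5 | x1 = 1 | 0 = 1
~(x5 | x1) = ~1 = 0
~(x5 | x1) ^ x1 = 0 ^ 0 = 0
~(~(x5 | x1) ^ x1) = ~0 = 1
x1 <-> x5 = 0 <-> 1 = 0
x5 -> x1 = 1 -> 0 = 0
(x1 <-> x5) ^ (x5 -> x1) = 0 ^ 0 = 0
~(~(x5 | x1) ^ x1) -> ((x1 <-> x5) ^ (x5 -> x1)) = 1 -> 0 = 0
(x5 ^ x1) -> (~(~(x5 | x1) ^ x1) -> ((x1 <-> x5) ^ (x5 -> x1))) = 1 -> 0 = 0
((x5 -> x1) | ~~(x5 -> ((x1 | x5) ^ (x1 & x5)))) -> ((x5 ^ x1) -> (~(~(x5 | x1) ^ x1) -> ((x1 <-> x5) ^ (x5 -> x1)))) = 1 -> 0 = 0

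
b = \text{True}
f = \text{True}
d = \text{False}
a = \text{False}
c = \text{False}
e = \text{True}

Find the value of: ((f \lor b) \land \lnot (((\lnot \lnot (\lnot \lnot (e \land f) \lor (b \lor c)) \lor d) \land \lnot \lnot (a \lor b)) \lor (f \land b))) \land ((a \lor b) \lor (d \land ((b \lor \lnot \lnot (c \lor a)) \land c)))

Substituting b=\text{True}, f=\text{True}, d=\text{False}, a=\text{False}, c=\text{False}, e=\text{True}:
f \lor b = \text{True} \lor \text{True} = \text{True}
e \land f = \text{True} \land \text{True} = \text{True}
\lnot (e \land f) = \lnot \text{True} = \text{False}
\lnot \lnot (e \land f) = \lnot \text{False} = \text{True}
b \lor c = \text{True} \lor \text{False} = \text{True}
\lnot \lnot (e \land f) \lor (b \lor c) = \text{True} \lor \text{True} = \text{True}
\lnot (\lnot \lnot (e \land f) \lor (b \lor c)) = \lnot \text{True} = \text{False}
\lnot \lnot (\lnot \lnot (e \land f) \lor (b \lor c)) = \lnot \text{False} = \text{True}
\lnot \lnot (\lnot \lnot (e \land f) \lor (b \lor c)) \lor d = \text{True} \lor \text{False} = \text{True}
a \lor b = \text{False} \lor \text{True} = \text{True}
\lnot (a \lor b) = \lnot \text{True} = \text{False}
\lnot \lnot (a \lor b) = \lnot \text{False} = \text{True}
(\lnot \lnot (\lnot \lnot (e \land f) \lor (b \lor c)) \lor d) \land \lnot \lnot (a \lor b) = \text{True} \land \text{True} = \text{True}
f \land b = \text{True} \land \text{True} = \text{True}
((\lnot \lnot (\lnot \lnot (e \land f) \lor (b \lor c)) \lor d) \land \lnot \lnot (a \lor b)) \lor (f \land b) = \text{True} \lor \text{True} = \text{True}
\lnot (((\lnot \lnot (\lnot \lnot (e \land f) \lor (b \lor c)) \lor d) \land \lnot \lnot (a \lor b)) \lor (f \land b)) = \lnot \text{True} = \text{False}
(f \lor b) \land \lnot (((\lnot \lnot (\lnot \lnot (e \land f) \lor (b \lor c)) \lor d) \land \lnot \lnot (a \lor b)) \lor (f \land b)) = \text{True} \land \text{False} = \text{False}
a \lor b = \text{False} \lor \text{True} = \text{True}
c \lor a = \text{False} \lor \text{False} = \text{False}
\lnot (c \lor a) = \lnot \text{False} = \text{True}
\lnot \lnot (c \lor a) = \lnot \text{True} = \text{False}
b \lor \lnot \lnot (c \lor a) = \text{True} \lor \text{False} = \text{True}
(b \lor \lnot \lnot (c \lor a)) \land c = \text{True} \land \text{False} = \text{False}
d \land ((b \lor \lnot \lnot (c \lor a)) \land c) = \text{False} \land \text{False} = \text{False}
(a \lor b) \lor (d \land ((b \lor \lnot \lnot (c \lor a)) \land c)) = \text{True} \lor \text{False} = \text{True}
((f \lor b) \land \lnot (((\lnot \lnot (\lnot \lnot (e \land f) \lor (b \lor c)) \lor d) \land \lnot \lnot (a \lor b)) \lor (f \land b))) \land ((a \lor b) \lor (d \land ((b \lor \lnot \lnot (c \lor a)) \land c))) = \text{False} \land \text{True} = \text{False}

\text{False}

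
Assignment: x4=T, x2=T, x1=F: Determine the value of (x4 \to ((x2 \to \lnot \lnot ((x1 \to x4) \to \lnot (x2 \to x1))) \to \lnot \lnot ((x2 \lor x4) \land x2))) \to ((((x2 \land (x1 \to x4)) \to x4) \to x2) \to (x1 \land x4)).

x1 \to x4 = F \to T = T
x2 \to x1 = T \to F = F
\lnot (x2 \to x1) = \lnot F = T
(x1 \to x4) \to \lnot (x2 \to x1) = T \to T = T
\lnot ((x1 \to x4) \to \lnot (x2 \to x1)) = \lnot T = F
\lnot \lnot ((x1 \to x4) \to \lnot (x2 \to x1)) = \lnot F = T
x2 \to \lnot \lnot ((x1 \to x4) \to \lnot (x2 \to x1)) = T \to T = T
x2 \lor x4 = T \lor T = T
(x2 \lor x4) \land x2 = T \land T = T
\lnot ((x2 \lor x4) \land x2) = \lnot T = F
\lnot \lnot ((x2 \lor x4) \land x2) = \lnot F = T
(x2 \to \lnot \lnot ((x1 \to x4) \to \lnot (x2 \to x1))) \to \lnot \lnot ((x2 \lor x4) \land x2) = T \to T = T
x4 \to ((x2 \to \lnot \lnot ((x1 \to x4) \to \lnot (x2 \to x1))) \to \lnot \lnot ((x2 \lor x4) \land x2)) = T \to T = T
x1 \to x4 = F \to T = T
x2 \land (x1 \to x4) = T \land T = T
(x2 \land (x1 \to x4)) \to x4 = T \to T = T
((x2 \land (x1 \to x4)) \to x4) \to x2 = T \to T = T
x1 \land x4 = F \land T = F
(((x2 \land (x1 \to x4)) \to x4) \to x2) \to (x1 \land x4) = T \to F = F
(x4 \to ((x2 \to \lnot \lnot ((x1 \to x4) \to \lnot (x2 \to x1))) \to \lnot \lnot ((x2 \lor x4) \land x2))) \to ((((x2 \land (x1 \to x4)) \to x4) \to x2) \to (x1 \land x4)) = T \to F = F

F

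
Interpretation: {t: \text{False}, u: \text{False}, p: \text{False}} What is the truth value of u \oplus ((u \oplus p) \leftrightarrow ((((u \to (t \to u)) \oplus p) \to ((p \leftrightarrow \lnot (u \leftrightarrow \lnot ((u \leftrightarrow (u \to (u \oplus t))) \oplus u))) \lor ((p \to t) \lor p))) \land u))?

Substituting t=\text{False}, u=\text{False}, p=\text{False}:
u \oplus p = \text{False} \oplus \text{False} = \text{False}
t \to u = \text{False} \to \text{False} = \text{True}
u \to (t \to u) = \text{False} \to \text{True} = \text{True}
(u \to (t \to u)) \oplus p = \text{True} \oplus \text{False} = \text{True}
u \oplus t = \text{False} \oplus \text{False} = \text{False}
u \to (u \oplus t) = \text{False} \to \text{False} = \text{True}
u \leftrightarrow (u \to (u \oplus t)) = \text{False} \leftrightarrow \text{True} = \text{False}
(u \leftrightarrow (u \to (u \oplus t))) \oplus u = \text{False} \oplus \text{False} = \text{False}
\lnot ((u \leftrightarrow (u \to (u \oplus t))) \oplus u) = \lnot \text{False} = \text{True}
u \leftrightarrow \lnot ((u \leftrightarrow (u \to (u \oplus t))) \oplus u) = \text{False} \leftrightarrow \text{True} = \text{False}
\lnot (u \leftrightarrow \lnot ((u \leftrightarrow (u \to (u \oplus t))) \oplus u)) = \lnot \text{False} = \text{True}
p \leftrightarrow \lnot (u \leftrightarrow \lnot ((u \leftrightarrow (u \to (u \oplus t))) \oplus u)) = \text{False} \leftrightarrow \text{True} = \text{False}
p \to t = \text{False} \to \text{False} = \text{True}
(p \to t) \lor p = \text{True} \lor \text{False} = \text{True}
(p \leftrightarrow \lnot (u \leftrightarrow \lnot ((u \leftrightarrow (u \to (u \oplus t))) \oplus u))) \lor ((p \to t) \lor p) = \text{False} \lor \text{True} = \text{True}
((u \to (t \to u)) \oplus p) \to ((p \leftrightarrow \lnot (u \leftrightarrow \lnot ((u \leftrightarrow (u \to (u \oplus t))) \oplus u))) \lor ((p \to t) \lor p)) = \text{True} \to \text{True} = \text{True}
(((u \to (t \to u)) \oplus p) \to ((p \leftrightarrow \lnot (u \leftrightarrow \lnot ((u \leftrightarrow (u \to (u \oplus t))) \oplus u))) \lor ((p \to t) \lor p))) \land u = \text{True} \land \text{False} = \text{False}
(u \oplus p) \leftrightarrow ((((u \to (t \to u)) \oplus p) \to ((p \leftrightarrow \lnot (u \leftrightarrow \lnot ((u \leftrightarrow (u \to (u \oplus t))) \oplus u))) \lor ((p \to t) \lor p))) \land u) = \text{False} \leftrightarrow \text{False} = \text{True}
u \oplus ((u \oplus p) \leftrightarrow ((((u \to (t \to u)) \oplus p) \to ((p \leftrightarrow \lnot (u \leftrightarrow \lnot ((u \leftrightarrow (u \to (u \oplus t))) \oplus u))) \lor ((p \to t) \lor p))) \land u)) = \text{False} \oplus \text{True} = \text{True}

\text{True}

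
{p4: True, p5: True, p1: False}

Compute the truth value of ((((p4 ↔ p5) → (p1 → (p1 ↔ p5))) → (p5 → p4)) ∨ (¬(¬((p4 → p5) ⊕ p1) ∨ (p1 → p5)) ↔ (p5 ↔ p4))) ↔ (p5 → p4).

Substituting p4=True, p5=True, p1=False:
p4 ↔ p5 = True ↔ True = True
p1 ↔ p5 = False ↔ True = False
p1 → (p1 ↔ p5) = False → False = True
(p4 ↔ p5) → (p1 → (p1 ↔ p5)) = True → True = True
p5 → p4 = True → True = True
((p4 ↔ p5) → (p1 → (p1 ↔ p5))) → (p5 → p4) = True → True = True
p4 → p5 = True → True = True
(p4 → p5) ⊕ p1 = True ⊕ False = True
¬((p4 → p5) ⊕ p1) = ¬True = False
p1 → p5 = False → True = True
¬((p4 → p5) ⊕ p1) ∨ (p1 → p5) = False ∨ True = True
¬(¬((p4 → p5) ⊕ p1) ∨ (p1 → p5)) = ¬True = False
p5 ↔ p4 = True ↔ True = True
¬(¬((p4 → p5) ⊕ p1) ∨ (p1 → p5)) ↔ (p5 ↔ p4) = False ↔ True = False
(((p4 ↔ p5) → (p1 → (p1 ↔ p5))) → (p5 → p4)) ∨ (¬(¬((p4 → p5) ⊕ p1) ∨ (p1 → p5)) ↔ (p5 ↔ p4)) = True ∨ False = True
p5 → p4 = True → True = True
((((p4 ↔ p5) → (p1 → (p1 ↔ p5))) → (p5 → p4)) ∨ (¬(¬((p4 → p5) ⊕ p1) ∨ (p1 → p5)) ↔ (p5 ↔ p4))) ↔ (p5 → p4) = True ↔ True = True

True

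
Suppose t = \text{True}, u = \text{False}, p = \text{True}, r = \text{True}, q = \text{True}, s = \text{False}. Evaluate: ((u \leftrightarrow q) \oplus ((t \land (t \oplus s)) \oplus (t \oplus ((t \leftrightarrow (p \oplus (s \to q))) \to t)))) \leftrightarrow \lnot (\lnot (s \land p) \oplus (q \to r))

u \leftrightarrow q = \text{False} \leftrightarrow \text{True} = \text{False}
t \oplus s = \text{True} \oplus \text{False} = \text{True}
t \land (t \oplus s) = \text{True} \land \text{True} = \text{True}
s \to q = \text{False} \to \text{True} = \text{True}
p \oplus (s \to q) = \text{True} \oplus \text{True} = \text{False}
t \leftrightarrow (p \oplus (s \to q)) = \text{True} \leftrightarrow \text{False} = \text{False}
(t \leftrightarrow (p \oplus (s \to q))) \to t = \text{False} \to \text{True} = \text{True}
t \oplus ((t \leftrightarrow (p \oplus (s \to q))) \to t) = \text{True} \oplus \text{True} = \text{False}
(t \land (t \oplus s)) \oplus (t \oplus ((t \leftrightarrow (p \oplus (s \to q))) \to t)) = \text{True} \oplus \text{False} = \text{True}
(u \leftrightarrow q) \oplus ((t \land (t \oplus s)) \oplus (t \oplus ((t \leftrightarrow (p \oplus (s \to q))) \to t))) = \text{False} \oplus \text{True} = \text{True}
s \land p = \text{False} \land \text{True} = \text{False}
\lnot (s \land p) = \lnot \text{False} = \text{True}
q \to r = \text{True} \to \text{True} = \text{True}
\lnot (s \land p) \oplus (q \to r) = \text{True} \oplus \text{True} = \text{False}
\lnot (\lnot (s \land p) \oplus (q \to r)) = \lnot \text{False} = \text{True}
((u \leftrightarrow q) \oplus ((t \land (t \oplus s)) \oplus (t \oplus ((t \leftrightarrow (p \oplus (s \to q))) \to t)))) \leftrightarrow \lnot (\lnot (s \land p) \oplus (q \to r)) = \text{True} \leftrightarrow \text{True} = \text{True}

\text{True}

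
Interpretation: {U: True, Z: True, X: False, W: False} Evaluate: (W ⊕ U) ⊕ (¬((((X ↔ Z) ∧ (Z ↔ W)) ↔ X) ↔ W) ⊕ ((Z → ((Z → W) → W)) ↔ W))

W ⊕ U = False ⊕ True = True
X ↔ Z = False ↔ True = False
Z ↔ W = True ↔ False = False
(X ↔ Z) ∧ (Z ↔ W) = False ∧ False = False
((X ↔ Z) ∧ (Z ↔ W)) ↔ X = False ↔ False = True
(((X ↔ Z) ∧ (Z ↔ W)) ↔ X) ↔ W = True ↔ False = False
¬((((X ↔ Z) ∧ (Z ↔ W)) ↔ X) ↔ W) = ¬False = True
Z → W = True → False = False
(Z → W) → W = False → False = True
Z → ((Z → W) → W) = True → True = True
(Z → ((Z → W) → W)) ↔ W = True ↔ False = False
¬((((X ↔ Z) ∧ (Z ↔ W)) ↔ X) ↔ W) ⊕ ((Z → ((Z → W) → W)) ↔ W) = True ⊕ False = True
(W ⊕ U) ⊕ (¬((((X ↔ Z) ∧ (Z ↔ W)) ↔ X) ↔ W) ⊕ ((Z → ((Z → W) → W)) ↔ W)) = True ⊕ True = False

False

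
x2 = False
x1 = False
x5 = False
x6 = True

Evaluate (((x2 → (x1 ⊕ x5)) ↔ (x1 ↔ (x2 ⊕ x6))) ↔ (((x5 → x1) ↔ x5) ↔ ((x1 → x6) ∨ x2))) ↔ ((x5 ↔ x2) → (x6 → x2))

False

x1 ⊕ x5 = False ⊕ False = False
x2 → (x1 ⊕ x5) = False → False = True
x2 ⊕ x6 = False ⊕ True = True
x1 ↔ (x2 ⊕ x6) = False ↔ True = False
(x2 → (x1 ⊕ x5)) ↔ (x1 ↔ (x2 ⊕ x6)) = True ↔ False = False
x5 → x1 = False → False = True
(x5 → x1) ↔ x5 = True ↔ False = False
x1 → x6 = False → True = True
(x1 → x6) ∨ x2 = True ∨ False = True
((x5 → x1) ↔ x5) ↔ ((x1 → x6) ∨ x2) = False ↔ True = False
((x2 → (x1 ⊕ x5)) ↔ (x1 ↔ (x2 ⊕ x6))) ↔ (((x5 → x1) ↔ x5) ↔ ((x1 → x6) ∨ x2)) = False ↔ False = True
x5 ↔ x2 = False ↔ False = True
x6 → x2 = True → False = False
(x5 ↔ x2) → (x6 → x2) = True → False = False
(((x2 → (x1 ⊕ x5)) ↔ (x1 ↔ (x2 ⊕ x6))) ↔ (((x5 → x1) ↔ x5) ↔ ((x1 → x6) ∨ x2))) ↔ ((x5 ↔ x2) → (x6 → x2)) = True ↔ False = False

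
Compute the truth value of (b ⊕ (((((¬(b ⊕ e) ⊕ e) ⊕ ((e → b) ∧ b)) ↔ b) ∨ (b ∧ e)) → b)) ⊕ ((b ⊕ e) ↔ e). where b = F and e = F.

F

b ⊕ e = F ⊕ F = F
¬(b ⊕ e) = ¬F = T
¬(b ⊕ e) ⊕ e = T ⊕ F = T
e → b = F → F = T
(e → b) ∧ b = T ∧ F = F
(¬(b ⊕ e) ⊕ e) ⊕ ((e → b) ∧ b) = T ⊕ F = T
((¬(b ⊕ e) ⊕ e) ⊕ ((e → b) ∧ b)) ↔ b = T ↔ F = F
b ∧ e = F ∧ F = F
(((¬(b ⊕ e) ⊕ e) ⊕ ((e → b) ∧ b)) ↔ b) ∨ (b ∧ e) = F ∨ F = F
((((¬(b ⊕ e) ⊕ e) ⊕ ((e → b) ∧ b)) ↔ b) ∨ (b ∧ e)) → b = F → F = T
b ⊕ (((((¬(b ⊕ e) ⊕ e) ⊕ ((e → b) ∧ b)) ↔ b) ∨ (b ∧ e)) → b) = F ⊕ T = T
b ⊕ e = F ⊕ F = F
(b ⊕ e) ↔ e = F ↔ F = T
(b ⊕ (((((¬(b ⊕ e) ⊕ e) ⊕ ((e → b) ∧ b)) ↔ b) ∨ (b ∧ e)) → b)) ⊕ ((b ⊕ e) ↔ e) = T ⊕ T = F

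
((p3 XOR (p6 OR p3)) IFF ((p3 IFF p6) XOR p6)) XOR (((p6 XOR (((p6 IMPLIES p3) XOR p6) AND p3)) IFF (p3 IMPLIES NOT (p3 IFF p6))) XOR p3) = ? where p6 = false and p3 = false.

p6 OR p3 = false OR false = false
p3 XOR (p6 OR p3) = false XOR false = false
p3 IFF p6 = false IFF false = true
(p3 IFF p6) XOR p6 = true XOR false = true
(p3 XOR (p6 OR p3)) IFF ((p3 IFF p6) XOR p6) = false IFF true = false
p6 IMPLIES p3 = false IMPLIES false = true
(p6 IMPLIES p3) XOR p6 = true XOR false = true
((p6 IMPLIES p3) XOR p6) AND p3 = true AND false = false
p6 XOR (((p6 IMPLIES p3) XOR p6) AND p3) = false XOR false = false
p3 IFF p6 = false IFF false = true
NOT (p3 IFF p6) = NOT true = false
p3 IMPLIES NOT (p3 IFF p6) = false IMPLIES false = true
(p6 XOR (((p6 IMPLIES p3) XOR p6) AND p3)) IFF (p3 IMPLIES NOT (p3 IFF p6)) = false IFF true = false
((p6 XOR (((p6 IMPLIES p3) XOR p6) AND p3)) IFF (p3 IMPLIES NOT (p3 IFF p6))) XOR p3 = false XOR false = false
((p3 XOR (p6 OR p3)) IFF ((p3 IFF p6) XOR p6)) XOR (((p6 XOR (((p6 IMPLIES p3) XOR p6) AND p3)) IFF (p3 IMPLIES NOT (p3 IFF p6))) XOR p3) = false XOR false = false

false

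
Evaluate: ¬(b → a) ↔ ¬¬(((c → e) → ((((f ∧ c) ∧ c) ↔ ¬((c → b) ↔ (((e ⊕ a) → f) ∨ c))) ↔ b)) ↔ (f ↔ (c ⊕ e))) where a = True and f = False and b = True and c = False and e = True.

b → a = True → True = True
¬(b → a) = ¬True = False
c → e = False → True = True
f ∧ c = False ∧ False = False
(f ∧ c) ∧ c = False ∧ False = False
c → b = False → True = True
e ⊕ a = True ⊕ True = False
(e ⊕ a) → f = False → False = True
((e ⊕ a) → f) ∨ c = True ∨ False = True
(c → b) ↔ (((e ⊕ a) → f) ∨ c) = True ↔ True = True
¬((c → b) ↔ (((e ⊕ a) → f) ∨ c)) = ¬True = False
((f ∧ c) ∧ c) ↔ ¬((c → b) ↔ (((e ⊕ a) → f) ∨ c)) = False ↔ False = True
(((f ∧ c) ∧ c) ↔ ¬((c → b) ↔ (((e ⊕ a) → f) ∨ c))) ↔ b = True ↔ True = True
(c → e) → ((((f ∧ c) ∧ c) ↔ ¬((c → b) ↔ (((e ⊕ a) → f) ∨ c))) ↔ b) = True → True = True
c ⊕ e = False ⊕ True = True
f ↔ (c ⊕ e) = False ↔ True = False
((c → e) → ((((f ∧ c) ∧ c) ↔ ¬((c → b) ↔ (((e ⊕ a) → f) ∨ c))) ↔ b)) ↔ (f ↔ (c ⊕ e)) = True ↔ False = False
¬(((c → e) → ((((f ∧ c) ∧ c) ↔ ¬((c → b) ↔ (((e ⊕ a) → f) ∨ c))) ↔ b)) ↔ (f ↔ (c ⊕ e))) = ¬False = True
¬¬(((c → e) → ((((f ∧ c) ∧ c) ↔ ¬((c → b) ↔ (((e ⊕ a) → f) ∨ c))) ↔ b)) ↔ (f ↔ (c ⊕ e))) = ¬True = False
¬(b → a) ↔ ¬¬(((c → e) → ((((f ∧ c) ∧ c) ↔ ¬((c → b) ↔ (((e ⊕ a) → f) ∨ c))) ↔ b)) ↔ (f ↔ (c ⊕ e))) = False ↔ False = True

True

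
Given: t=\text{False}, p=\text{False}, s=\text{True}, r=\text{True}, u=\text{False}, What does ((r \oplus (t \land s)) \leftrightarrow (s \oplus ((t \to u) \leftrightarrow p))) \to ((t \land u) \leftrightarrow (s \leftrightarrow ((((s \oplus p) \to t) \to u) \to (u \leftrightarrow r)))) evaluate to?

t \land s = \text{False} \land \text{True} = \text{False}
r \oplus (t \land s) = \text{True} \oplus \text{False} = \text{True}
t \to u = \text{False} \to \text{False} = \text{True}
(t \to u) \leftrightarrow p = \text{True} \leftrightarrow \text{False} = \text{False}
s \oplus ((t \to u) \leftrightarrow p) = \text{True} \oplus \text{False} = \text{True}
(r \oplus (t \land s)) \leftrightarrow (s \oplus ((t \to u) \leftrightarrow p)) = \text{True} \leftrightarrow \text{True} = \text{True}
t \land u = \text{False} \land \text{False} = \text{False}
s \oplus p = \text{True} \oplus \text{False} = \text{True}
(s \oplus p) \to t = \text{True} \to \text{False} = \text{False}
((s \oplus p) \to t) \to u = \text{False} \to \text{False} = \text{True}
u \leftrightarrow r = \text{False} \leftrightarrow \text{True} = \text{False}
(((s \oplus p) \to t) \to u) \to (u \leftrightarrow r) = \text{True} \to \text{False} = \text{False}
s \leftrightarrow ((((s \oplus p) \to t) \to u) \to (u \leftrightarrow r)) = \text{True} \leftrightarrow \text{False} = \text{False}
(t \land u) \leftrightarrow (s \leftrightarrow ((((s \oplus p) \to t) \to u) \to (u \leftrightarrow r))) = \text{False} \leftrightarrow \text{False} = \text{True}
((r \oplus (t \land s)) \leftrightarrow (s \oplus ((t \to u) \leftrightarrow p))) \to ((t \land u) \leftrightarrow (s \leftrightarrow ((((s \oplus p) \to t) \to u) \to (u \leftrightarrow r)))) = \text{True} \to \text{True} = \text{True}

\text{True}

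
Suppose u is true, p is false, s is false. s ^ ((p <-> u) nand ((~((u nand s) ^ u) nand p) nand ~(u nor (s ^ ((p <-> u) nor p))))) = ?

p <-> u = F <-> T = F
u nand s = T nand F = T
(u nand s) ^ u = T ^ T = F
~((u nand s) ^ u) = ~F = T
~((u nand s) ^ u) nand p = T nand F = T
p <-> u = F <-> T = F
(p <-> u) nor p = F nor F = T
s ^ ((p <-> u) nor p) = F ^ T = T
u nor (s ^ ((p <-> u) nor p)) = T nor T = F
~(u nor (s ^ ((p <-> u) nor p))) = ~F = T
(~((u nand s) ^ u) nand p) nand ~(u nor (s ^ ((p <-> u) nor p))) = T nand T = F
(p <-> u) nand ((~((u nand s) ^ u) nand p) nand ~(u nor (s ^ ((p <-> u) nor p)))) = F nand F = T
s ^ ((p <-> u) nand ((~((u nand s) ^ u) nand p) nand ~(u nor (s ^ ((p <-> u) nor p))))) = F ^ T = T

T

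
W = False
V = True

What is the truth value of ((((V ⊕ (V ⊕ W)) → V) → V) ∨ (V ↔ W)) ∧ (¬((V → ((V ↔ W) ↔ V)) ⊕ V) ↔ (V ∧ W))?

True

V ⊕ W = True ⊕ False = True
V ⊕ (V ⊕ W) = True ⊕ True = False
(V ⊕ (V ⊕ W)) → V = False → True = True
((V ⊕ (V ⊕ W)) → V) → V = True → True = True
V ↔ W = True ↔ False = False
(((V ⊕ (V ⊕ W)) → V) → V) ∨ (V ↔ W) = True ∨ False = True
V ↔ W = True ↔ False = False
(V ↔ W) ↔ V = False ↔ True = False
V → ((V ↔ W) ↔ V) = True → False = False
(V → ((V ↔ W) ↔ V)) ⊕ V = False ⊕ True = True
¬((V → ((V ↔ W) ↔ V)) ⊕ V) = ¬True = False
V ∧ W = True ∧ False = False
¬((V → ((V ↔ W) ↔ V)) ⊕ V) ↔ (V ∧ W) = False ↔ False = True
((((V ⊕ (V ⊕ W)) → V) → V) ∨ (V ↔ W)) ∧ (¬((V → ((V ↔ W) ↔ V)) ⊕ V) ↔ (V ∧ W)) = True ∧ True = True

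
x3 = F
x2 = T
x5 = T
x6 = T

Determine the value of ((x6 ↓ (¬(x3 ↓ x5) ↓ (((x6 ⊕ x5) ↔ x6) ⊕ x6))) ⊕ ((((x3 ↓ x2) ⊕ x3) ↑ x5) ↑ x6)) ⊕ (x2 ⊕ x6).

x3 ↓ x5 = F ↓ T = F
¬(x3 ↓ x5) = ¬F = T
x6 ⊕ x5 = T ⊕ T = F
(x6 ⊕ x5) ↔ x6 = F ↔ T = F
((x6 ⊕ x5) ↔ x6) ⊕ x6 = F ⊕ T = T
¬(x3 ↓ x5) ↓ (((x6 ⊕ x5) ↔ x6) ⊕ x6) = T ↓ T = F
x6 ↓ (¬(x3 ↓ x5) ↓ (((x6 ⊕ x5) ↔ x6) ⊕ x6)) = T ↓ F = F
x3 ↓ x2 = F ↓ T = F
(x3 ↓ x2) ⊕ x3 = F ⊕ F = F
((x3 ↓ x2) ⊕ x3) ↑ x5 = F ↑ T = T
(((x3 ↓ x2) ⊕ x3) ↑ x5) ↑ x6 = T ↑ T = F
(x6 ↓ (¬(x3 ↓ x5) ↓ (((x6 ⊕ x5) ↔ x6) ⊕ x6))) ⊕ ((((x3 ↓ x2) ⊕ x3) ↑ x5) ↑ x6) = F ⊕ F = F
x2 ⊕ x6 = T ⊕ T = F
((x6 ↓ (¬(x3 ↓ x5) ↓ (((x6 ⊕ x5) ↔ x6) ⊕ x6))) ⊕ ((((x3 ↓ x2) ⊕ x3) ↑ x5) ↑ x6)) ⊕ (x2 ⊕ x6) = F ⊕ F = F

F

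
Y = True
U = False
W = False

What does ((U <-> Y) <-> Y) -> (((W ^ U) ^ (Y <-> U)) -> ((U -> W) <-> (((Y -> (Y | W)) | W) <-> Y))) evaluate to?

Substituting Y=True, U=False, W=False:
U <-> Y = False <-> True = False
(U <-> Y) <-> Y = False <-> True = False
W ^ U = False ^ False = False
Y <-> U = True <-> False = False
(W ^ U) ^ (Y <-> U) = False ^ False = False
U -> W = False -> False = True
Y | W = True | False = True
Y -> (Y | W) = True -> True = True
(Y -> (Y | W)) | W = True | False = True
((Y -> (Y | W)) | W) <-> Y = True <-> True = True
(U -> W) <-> (((Y -> (Y | W)) | W) <-> Y) = True <-> True = True
((W ^ U) ^ (Y <-> U)) -> ((U -> W) <-> (((Y -> (Y | W)) | W) <-> Y)) = False -> True = True
((U <-> Y) <-> Y) -> (((W ^ U) ^ (Y <-> U)) -> ((U -> W) <-> (((Y -> (Y | W)) | W) <-> Y))) = False -> True = True

True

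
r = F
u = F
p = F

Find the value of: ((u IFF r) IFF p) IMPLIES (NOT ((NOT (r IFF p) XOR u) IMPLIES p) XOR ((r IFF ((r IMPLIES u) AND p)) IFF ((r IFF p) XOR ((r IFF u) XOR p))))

u IFF r = F IFF F = T
(u IFF r) IFF p = T IFF F = F
r IFF p = F IFF F = T
NOT (r IFF p) = NOT T = F
NOT (r IFF p) XOR u = F XOR F = F
(NOT (r IFF p) XOR u) IMPLIES p = F IMPLIES F = T
NOT ((NOT (r IFF p) XOR u) IMPLIES p) = NOT T = F
r IMPLIES u = F IMPLIES F = T
(r IMPLIES u) AND p = T AND F = F
r IFF ((r IMPLIES u) AND p) = F IFF F = T
r IFF p = F IFF F = T
r IFF u = F IFF F = T
(r IFF u) XOR p = T XOR F = T
(r IFF p) XOR ((r IFF u) XOR p) = T XOR T = F
(r IFF ((r IMPLIES u) AND p)) IFF ((r IFF p) XOR ((r IFF u) XOR p)) = T IFF F = F
NOT ((NOT (r IFF p) XOR u) IMPLIES p) XOR ((r IFF ((r IMPLIES u) AND p)) IFF ((r IFF p) XOR ((r IFF u) XOR p))) = F XOR F = F
((u IFF r) IFF p) IMPLIES (NOT ((NOT (r IFF p) XOR u) IMPLIES p) XOR ((r IFF ((r IMPLIES u) AND p)) IFF ((r IFF p) XOR ((r IFF u) XOR p)))) = F IMPLIES F = T

T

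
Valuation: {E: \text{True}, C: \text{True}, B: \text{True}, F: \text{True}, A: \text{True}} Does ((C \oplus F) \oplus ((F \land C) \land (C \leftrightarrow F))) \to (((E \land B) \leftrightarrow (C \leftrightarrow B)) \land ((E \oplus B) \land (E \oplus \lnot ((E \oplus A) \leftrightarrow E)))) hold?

\text{False}

C \oplus F = \text{True} \oplus \text{True} = \text{False}
F \land C = \text{True} \land \text{True} = \text{True}
C \leftrightarrow F = \text{True} \leftrightarrow \text{True} = \text{True}
(F \land C) \land (C \leftrightarrow F) = \text{True} \land \text{True} = \text{True}
(C \oplus F) \oplus ((F \land C) \land (C \leftrightarrow F)) = \text{False} \oplus \text{True} = \text{True}
E \land B = \text{True} \land \text{True} = \text{True}
C \leftrightarrow B = \text{True} \leftrightarrow \text{True} = \text{True}
(E \land B) \leftrightarrow (C \leftrightarrow B) = \text{True} \leftrightarrow \text{True} = \text{True}
E \oplus B = \text{True} \oplus \text{True} = \text{False}
E \oplus A = \text{True} \oplus \text{True} = \text{False}
(E \oplus A) \leftrightarrow E = \text{False} \leftrightarrow \text{True} = \text{False}
\lnot ((E \oplus A) \leftrightarrow E) = \lnot \text{False} = \text{True}
E \oplus \lnot ((E \oplus A) \leftrightarrow E) = \text{True} \oplus \text{True} = \text{False}
(E \oplus B) \land (E \oplus \lnot ((E \oplus A) \leftrightarrow E)) = \text{False} \land \text{False} = \text{False}
((E \land B) \leftrightarrow (C \leftrightarrow B)) \land ((E \oplus B) \land (E \oplus \lnot ((E \oplus A) \leftrightarrow E))) = \text{True} \land \text{False} = \text{False}
((C \oplus F) \oplus ((F \land C) \land (C \leftrightarrow F))) \to (((E \land B) \leftrightarrow (C \leftrightarrow B)) \land ((E \oplus B) \land (E \oplus \lnot ((E \oplus A) \leftrightarrow E)))) = \text{True} \to \text{False} = \text{False}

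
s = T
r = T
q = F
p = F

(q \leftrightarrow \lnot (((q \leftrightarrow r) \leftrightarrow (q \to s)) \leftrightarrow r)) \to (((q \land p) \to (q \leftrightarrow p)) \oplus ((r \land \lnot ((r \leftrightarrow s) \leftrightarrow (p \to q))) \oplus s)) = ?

q \leftrightarrow r = F \leftrightarrow T = F
q \to s = F \to T = T
(q \leftrightarrow r) \leftrightarrow (q \to s) = F \leftrightarrow T = F
((q \leftrightarrow r) \leftrightarrow (q \to s)) \leftrightarrow r = F \leftrightarrow T = F
\lnot (((q \leftrightarrow r) \leftrightarrow (q \to s)) \leftrightarrow r) = \lnot F = T
q \leftrightarrow \lnot (((q \leftrightarrow r) \leftrightarrow (q \to s)) \leftrightarrow r) = F \leftrightarrow T = F
q \land p = F \land F = F
q \leftrightarrow p = F \leftrightarrow F = T
(q \land p) \to (q \leftrightarrow p) = F \to T = T
r \leftrightarrow s = T \leftrightarrow T = T
p \to q = F \to F = T
(r \leftrightarrow s) \leftrightarrow (p \to q) = T \leftrightarrow T = T
\lnot ((r \leftrightarrow s) \leftrightarrow (p \to q)) = \lnot T = F
r \land \lnot ((r \leftrightarrow s) \leftrightarrow (p \to q)) = T \land F = F
(r \land \lnot ((r \leftrightarrow s) \leftrightarrow (p \to q))) \oplus s = F \oplus T = T
((q \land p) \to (q \leftrightarrow p)) \oplus ((r \land \lnot ((r \leftrightarrow s) \leftrightarrow (p \to q))) \oplus s) = T \oplus T = F
(q \leftrightarrow \lnot (((q \leftrightarrow r) \leftrightarrow (q \to s)) \leftrightarrow r)) \to (((q \land p) \to (q \leftrightarrow p)) \oplus ((r \land \lnot ((r \leftrightarrow s) \leftrightarrow (p \to q))) \oplus s)) = F \to F = T

T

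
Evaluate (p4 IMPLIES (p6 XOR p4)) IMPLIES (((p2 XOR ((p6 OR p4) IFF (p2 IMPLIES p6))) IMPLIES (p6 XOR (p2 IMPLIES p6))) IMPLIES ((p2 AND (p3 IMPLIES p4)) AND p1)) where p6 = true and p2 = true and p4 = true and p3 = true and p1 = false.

true

p6 XOR p4 = true XOR true = false
p4 IMPLIES (p6 XOR p4) = true IMPLIES false = false
p6 OR p4 = true OR true = true
p2 IMPLIES p6 = true IMPLIES true = true
(p6 OR p4) IFF (p2 IMPLIES p6) = true IFF true = true
p2 XOR ((p6 OR p4) IFF (p2 IMPLIES p6)) = true XOR true = false
p2 IMPLIES p6 = true IMPLIES true = true
p6 XOR (p2 IMPLIES p6) = true XOR true = false
(p2 XOR ((p6 OR p4) IFF (p2 IMPLIES p6))) IMPLIES (p6 XOR (p2 IMPLIES p6)) = false IMPLIES false = true
p3 IMPLIES p4 = true IMPLIES true = true
p2 AND (p3 IMPLIES p4) = true AND true = true
(p2 AND (p3 IMPLIES p4)) AND p1 = true AND false = false
((p2 XOR ((p6 OR p4) IFF (p2 IMPLIES p6))) IMPLIES (p6 XOR (p2 IMPLIES p6))) IMPLIES ((p2 AND (p3 IMPLIES p4)) AND p1) = true IMPLIES false = false
(p4 IMPLIES (p6 XOR p4)) IMPLIES (((p2 XOR ((p6 OR p4) IFF (p2 IMPLIES p6))) IMPLIES (p6 XOR (p2 IMPLIES p6))) IMPLIES ((p2 AND (p3 IMPLIES p4)) AND p1)) = false IMPLIES false = true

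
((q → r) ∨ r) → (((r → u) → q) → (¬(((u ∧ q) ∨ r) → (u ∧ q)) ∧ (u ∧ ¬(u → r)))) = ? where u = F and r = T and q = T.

F

q → r = T → T = T
(q → r) ∨ r = T ∨ T = T
r → u = T → F = F
(r → u) → q = F → T = T
u ∧ q = F ∧ T = F
(u ∧ q) ∨ r = F ∨ T = T
u ∧ q = F ∧ T = F
((u ∧ q) ∨ r) → (u ∧ q) = T → F = F
¬(((u ∧ q) ∨ r) → (u ∧ q)) = ¬F = T
u → r = F → T = T
¬(u → r) = ¬T = F
u ∧ ¬(u → r) = F ∧ F = F
¬(((u ∧ q) ∨ r) → (u ∧ q)) ∧ (u ∧ ¬(u → r)) = T ∧ F = F
((r → u) → q) → (¬(((u ∧ q) ∨ r) → (u ∧ q)) ∧ (u ∧ ¬(u → r))) = T → F = F
((q → r) ∨ r) → (((r → u) → q) → (¬(((u ∧ q) ∨ r) → (u ∧ q)) ∧ (u ∧ ¬(u → r)))) = T → F = F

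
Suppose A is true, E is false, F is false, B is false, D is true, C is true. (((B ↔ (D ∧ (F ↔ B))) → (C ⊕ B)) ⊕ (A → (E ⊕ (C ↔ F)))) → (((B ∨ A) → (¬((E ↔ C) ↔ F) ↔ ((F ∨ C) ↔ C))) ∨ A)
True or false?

True

F ↔ B = False ↔ False = True
D ∧ (F ↔ B) = True ∧ True = True
B ↔ (D ∧ (F ↔ B)) = False ↔ True = False
C ⊕ B = True ⊕ False = True
(B ↔ (D ∧ (F ↔ B))) → (C ⊕ B) = False → True = True
C ↔ F = True ↔ False = False
E ⊕ (C ↔ F) = False ⊕ False = False
A → (E ⊕ (C ↔ F)) = True → False = False
((B ↔ (D ∧ (F ↔ B))) → (C ⊕ B)) ⊕ (A → (E ⊕ (C ↔ F))) = True ⊕ False = True
B ∨ A = False ∨ True = True
E ↔ C = False ↔ True = False
(E ↔ C) ↔ F = False ↔ False = True
¬((E ↔ C) ↔ F) = ¬True = False
F ∨ C = False ∨ True = True
(F ∨ C) ↔ C = True ↔ True = True
¬((E ↔ C) ↔ F) ↔ ((F ∨ C) ↔ C) = False ↔ True = False
(B ∨ A) → (¬((E ↔ C) ↔ F) ↔ ((F ∨ C) ↔ C)) = True → False = False
((B ∨ A) → (¬((E ↔ C) ↔ F) ↔ ((F ∨ C) ↔ C))) ∨ A = False ∨ True = True
(((B ↔ (D ∧ (F ↔ B))) → (C ⊕ B)) ⊕ (A → (E ⊕ (C ↔ F)))) → (((B ∨ A) → (¬((E ↔ C) ↔ F) ↔ ((F ∨ C) ↔ C))) ∨ A) = True → True = True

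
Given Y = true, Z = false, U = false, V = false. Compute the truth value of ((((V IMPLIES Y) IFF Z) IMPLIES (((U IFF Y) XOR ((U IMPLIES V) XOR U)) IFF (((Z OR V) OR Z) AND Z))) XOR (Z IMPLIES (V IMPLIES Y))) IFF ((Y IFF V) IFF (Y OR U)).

true

V IMPLIES Y = false IMPLIES true = true
(V IMPLIES Y) IFF Z = true IFF false = false
U IFF Y = false IFF true = false
U IMPLIES V = false IMPLIES false = true
(U IMPLIES V) XOR U = true XOR false = true
(U IFF Y) XOR ((U IMPLIES V) XOR U) = false XOR true = true
Z OR V = false OR false = false
(Z OR V) OR Z = false OR false = false
((Z OR V) OR Z) AND Z = false AND false = false
((U IFF Y) XOR ((U IMPLIES V) XOR U)) IFF (((Z OR V) OR Z) AND Z) = true IFF false = false
((V IMPLIES Y) IFF Z) IMPLIES (((U IFF Y) XOR ((U IMPLIES V) XOR U)) IFF (((Z OR V) OR Z) AND Z)) = false IMPLIES false = true
V IMPLIES Y = false IMPLIES true = true
Z IMPLIES (V IMPLIES Y) = false IMPLIES true = true
(((V IMPLIES Y) IFF Z) IMPLIES (((U IFF Y) XOR ((U IMPLIES V) XOR U)) IFF (((Z OR V) OR Z) AND Z))) XOR (Z IMPLIES (V IMPLIES Y)) = true XOR true = false
Y IFF V = true IFF false = false
Y OR U = true OR false = true
(Y IFF V) IFF (Y OR U) = false IFF true = false
((((V IMPLIES Y) IFF Z) IMPLIES (((U IFF Y) XOR ((U IMPLIES V) XOR U)) IFF (((Z OR V) OR Z) AND Z))) XOR (Z IMPLIES (V IMPLIES Y))) IFF ((Y IFF V) IFF (Y OR U)) = false IFF false = true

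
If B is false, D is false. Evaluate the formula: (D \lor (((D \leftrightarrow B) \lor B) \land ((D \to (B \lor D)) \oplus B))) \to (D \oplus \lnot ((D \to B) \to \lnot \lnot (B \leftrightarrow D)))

D \leftrightarrow B = \text{False} \leftrightarrow \text{False} = \text{True}
(D \leftrightarrow B) \lor B = \text{True} \lor \text{False} = \text{True}
B \lor D = \text{False} \lor \text{False} = \text{False}
D \to (B \lor D) = \text{False} \to \text{False} = \text{True}
(D \to (B \lor D)) \oplus B = \text{True} \oplus \text{False} = \text{True}
((D \leftrightarrow B) \lor B) \land ((D \to (B \lor D)) \oplus B) = \text{True} \land \text{True} = \text{True}
D \lor (((D \leftrightarrow B) \lor B) \land ((D \to (B \lor D)) \oplus B)) = \text{False} \lor \text{True} = \text{True}
D \to B = \text{False} \to \text{False} = \text{True}
B \leftrightarrow D = \text{False} \leftrightarrow \text{False} = \text{True}
\lnot (B \leftrightarrow D) = \lnot \text{True} = \text{False}
\lnot \lnot (B \leftrightarrow D) = \lnot \text{False} = \text{True}
(D \to B) \to \lnot \lnot (B \leftrightarrow D) = \text{True} \to \text{True} = \text{True}
\lnot ((D \to B) \to \lnot \lnot (B \leftrightarrow D)) = \lnot \text{True} = \text{False}
D \oplus \lnot ((D \to B) \to \lnot \lnot (B \leftrightarrow D)) = \text{False} \oplus \text{False} = \text{False}
(D \lor (((D \leftrightarrow B) \lor B) \land ((D \to (B \lor D)) \oplus B))) \to (D \oplus \lnot ((D \to B) \to \lnot \lnot (B \leftrightarrow D))) = \text{True} \to \text{False} = \text{False}

\text{False}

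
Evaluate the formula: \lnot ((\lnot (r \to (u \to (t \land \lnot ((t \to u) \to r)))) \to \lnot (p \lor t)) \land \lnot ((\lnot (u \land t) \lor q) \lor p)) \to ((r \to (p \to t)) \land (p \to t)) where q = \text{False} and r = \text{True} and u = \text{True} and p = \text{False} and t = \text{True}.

t \to u = \text{True} \to \text{True} = \text{True}
(t \to u) \to r = \text{True} \to \text{True} = \text{True}
\lnot ((t \to u) \to r) = \lnot \text{True} = \text{False}
t \land \lnot ((t \to u) \to r) = \text{True} \land \text{False} = \text{False}
u \to (t \land \lnot ((t \to u) \to r)) = \text{True} \to \text{False} = \text{False}
r \to (u \to (t \land \lnot ((t \to u) \to r))) = \text{True} \to \text{False} = \text{False}
\lnot (r \to (u \to (t \land \lnot ((t \to u) \to r)))) = \lnot \text{False} = \text{True}
p \lor t = \text{False} \lor \text{True} = \text{True}
\lnot (p \lor t) = \lnot \text{True} = \text{False}
\lnot (r \to (u \to (t \land \lnot ((t \to u) \to r)))) \to \lnot (p \lor t) = \text{True} \to \text{False} = \text{False}
u \land t = \text{True} \land \text{True} = \text{True}
\lnot (u \land t) = \lnot \text{True} = \text{False}
\lnot (u \land t) \lor q = \text{False} \lor \text{False} = \text{False}
(\lnot (u \land t) \lor q) \lor p = \text{False} \lor \text{False} = \text{False}
\lnot ((\lnot (u \land t) \lor q) \lor p) = \lnot \text{False} = \text{True}
(\lnot (r \to (u \to (t \land \lnot ((t \to u) \to r)))) \to \lnot (p \lor t)) \land \lnot ((\lnot (u \land t) \lor q) \lor p) = \text{False} \land \text{True} = \text{False}
\lnot ((\lnot (r \to (u \to (t \land \lnot ((t \to u) \to r)))) \to \lnot (p \lor t)) \land \lnot ((\lnot (u \land t) \lor q) \lor p)) = \lnot \text{False} = \text{True}
p \to t = \text{False} \to \text{True} = \text{True}
r \to (p \to t) = \text{True} \to \text{True} = \text{True}
p \to t = \text{False} \to \text{True} = \text{True}
(r \to (p \to t)) \land (p \to t) = \text{True} \land \text{True} = \text{True}
\lnot ((\lnot (r \to (u \to (t \land \lnot ((t \to u) \to r)))) \to \lnot (p \lor t)) \land \lnot ((\lnot (u \land t) \lor q) \lor p)) \to ((r \to (p \to t)) \land (p \to t)) = \text{True} \to \text{True} = \text{True}

\text{True}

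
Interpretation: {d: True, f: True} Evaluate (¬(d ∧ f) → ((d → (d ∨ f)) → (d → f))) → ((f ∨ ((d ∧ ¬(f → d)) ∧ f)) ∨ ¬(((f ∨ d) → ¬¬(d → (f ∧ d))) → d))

d ∧ f = True ∧ True = True
¬(d ∧ f) = ¬True = False
d ∨ f = True ∨ True = True
d → (d ∨ f) = True → True = True
d → f = True → True = True
(d → (d ∨ f)) → (d → f) = True → True = True
¬(d ∧ f) → ((d → (d ∨ f)) → (d → f)) = False → True = True
f → d = True → True = True
¬(f → d) = ¬True = False
d ∧ ¬(f → d) = True ∧ False = False
(d ∧ ¬(f → d)) ∧ f = False ∧ True = False
f ∨ ((d ∧ ¬(f → d)) ∧ f) = True ∨ False = True
f ∨ d = True ∨ True = True
f ∧ d = True ∧ True = True
d → (f ∧ d) = True → True = True
¬(d → (f ∧ d)) = ¬True = False
¬¬(d → (f ∧ d)) = ¬False = True
(f ∨ d) → ¬¬(d → (f ∧ d)) = True → True = True
((f ∨ d) → ¬¬(d → (f ∧ d))) → d = True → True = True
¬(((f ∨ d) → ¬¬(d → (f ∧ d))) → d) = ¬True = False
(f ∨ ((d ∧ ¬(f → d)) ∧ f)) ∨ ¬(((f ∨ d) → ¬¬(d → (f ∧ d))) → d) = True ∨ False = True
(¬(d ∧ f) → ((d → (d ∨ f)) → (d → f))) → ((f ∨ ((d ∧ ¬(f → d)) ∧ f)) ∨ ¬(((f ∨ d) → ¬¬(d → (f ∧ d))) → d)) = True → True = True

True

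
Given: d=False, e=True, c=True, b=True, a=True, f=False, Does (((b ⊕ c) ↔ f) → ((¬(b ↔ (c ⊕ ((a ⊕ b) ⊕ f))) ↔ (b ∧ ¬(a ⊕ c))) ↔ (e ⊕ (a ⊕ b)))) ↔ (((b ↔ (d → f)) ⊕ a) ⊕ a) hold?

Substituting d=False, e=True, c=True, b=True, a=True, f=False:
b ⊕ c = True ⊕ True = False
(b ⊕ c) ↔ f = False ↔ False = True
a ⊕ b = True ⊕ True = False
(a ⊕ b) ⊕ f = False ⊕ False = False
c ⊕ ((a ⊕ b) ⊕ f) = True ⊕ False = True
b ↔ (c ⊕ ((a ⊕ b) ⊕ f)) = True ↔ True = True
¬(b ↔ (c ⊕ ((a ⊕ b) ⊕ f))) = ¬True = False
a ⊕ c = True ⊕ True = False
¬(a ⊕ c) = ¬False = True
b ∧ ¬(a ⊕ c) = True ∧ True = True
¬(b ↔ (c ⊕ ((a ⊕ b) ⊕ f))) ↔ (b ∧ ¬(a ⊕ c)) = False ↔ True = False
a ⊕ b = True ⊕ True = False
e ⊕ (a ⊕ b) = True ⊕ False = True
(¬(b ↔ (c ⊕ ((a ⊕ b) ⊕ f))) ↔ (b ∧ ¬(a ⊕ c))) ↔ (e ⊕ (a ⊕ b)) = False ↔ True = False
((b ⊕ c) ↔ f) → ((¬(b ↔ (c ⊕ ((a ⊕ b) ⊕ f))) ↔ (b ∧ ¬(a ⊕ c))) ↔ (e ⊕ (a ⊕ b))) = True → False = False
d → f = False → False = True
b ↔ (d → f) = True ↔ True = True
(b ↔ (d → f)) ⊕ a = True ⊕ True = False
((b ↔ (d → f)) ⊕ a) ⊕ a = False ⊕ True = True
(((b ⊕ c) ↔ f) → ((¬(b ↔ (c ⊕ ((a ⊕ b) ⊕ f))) ↔ (b ∧ ¬(a ⊕ c))) ↔ (e ⊕ (a ⊕ b)))) ↔ (((b ↔ (d → f)) ⊕ a) ⊕ a) = False ↔ True = False

False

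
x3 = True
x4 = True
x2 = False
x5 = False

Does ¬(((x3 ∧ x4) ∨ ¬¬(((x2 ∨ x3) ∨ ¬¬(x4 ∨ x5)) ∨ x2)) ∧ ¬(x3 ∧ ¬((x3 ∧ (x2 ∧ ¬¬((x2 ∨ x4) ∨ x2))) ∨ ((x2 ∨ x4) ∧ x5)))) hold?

True

x3 ∧ x4 = True ∧ True = True
x2 ∨ x3 = False ∨ True = True
x4 ∨ x5 = True ∨ False = True
¬(x4 ∨ x5) = ¬True = False
¬¬(x4 ∨ x5) = ¬False = True
(x2 ∨ x3) ∨ ¬¬(x4 ∨ x5) = True ∨ True = True
((x2 ∨ x3) ∨ ¬¬(x4 ∨ x5)) ∨ x2 = True ∨ False = True
¬(((x2 ∨ x3) ∨ ¬¬(x4 ∨ x5)) ∨ x2) = ¬True = False
¬¬(((x2 ∨ x3) ∨ ¬¬(x4 ∨ x5)) ∨ x2) = ¬False = True
(x3 ∧ x4) ∨ ¬¬(((x2 ∨ x3) ∨ ¬¬(x4 ∨ x5)) ∨ x2) = True ∨ True = True
x2 ∨ x4 = False ∨ True = True
(x2 ∨ x4) ∨ x2 = True ∨ False = True
¬((x2 ∨ x4) ∨ x2) = ¬True = False
¬¬((x2 ∨ x4) ∨ x2) = ¬False = True
x2 ∧ ¬¬((x2 ∨ x4) ∨ x2) = False ∧ True = False
x3 ∧ (x2 ∧ ¬¬((x2 ∨ x4) ∨ x2)) = True ∧ False = False
x2 ∨ x4 = False ∨ True = True
(x2 ∨ x4) ∧ x5 = True ∧ False = False
(x3 ∧ (x2 ∧ ¬¬((x2 ∨ x4) ∨ x2))) ∨ ((x2 ∨ x4) ∧ x5) = False ∨ False = False
¬((x3 ∧ (x2 ∧ ¬¬((x2 ∨ x4) ∨ x2))) ∨ ((x2 ∨ x4) ∧ x5)) = ¬False = True
x3 ∧ ¬((x3 ∧ (x2 ∧ ¬¬((x2 ∨ x4) ∨ x2))) ∨ ((x2 ∨ x4) ∧ x5)) = True ∧ True = True
¬(x3 ∧ ¬((x3 ∧ (x2 ∧ ¬¬((x2 ∨ x4) ∨ x2))) ∨ ((x2 ∨ x4) ∧ x5))) = ¬True = False
((x3 ∧ x4) ∨ ¬¬(((x2 ∨ x3) ∨ ¬¬(x4 ∨ x5)) ∨ x2)) ∧ ¬(x3 ∧ ¬((x3 ∧ (x2 ∧ ¬¬((x2 ∨ x4) ∨ x2))) ∨ ((x2 ∨ x4) ∧ x5))) = True ∧ False = False
¬(((x3 ∧ x4) ∨ ¬¬(((x2 ∨ x3) ∨ ¬¬(x4 ∨ x5)) ∨ x2)) ∧ ¬(x3 ∧ ¬((x3 ∧ (x2 ∧ ¬¬((x2 ∨ x4) ∨ x2))) ∨ ((x2 ∨ x4) ∧ x5)))) = ¬False = True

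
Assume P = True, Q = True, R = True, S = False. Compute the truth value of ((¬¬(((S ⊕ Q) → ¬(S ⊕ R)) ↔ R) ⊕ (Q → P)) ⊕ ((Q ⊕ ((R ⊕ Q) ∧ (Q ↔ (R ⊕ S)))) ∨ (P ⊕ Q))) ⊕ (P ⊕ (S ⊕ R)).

S ⊕ Q = False ⊕ True = True
S ⊕ R = False ⊕ True = True
¬(S ⊕ R) = ¬True = False
(S ⊕ Q) → ¬(S ⊕ R) = True → False = False
((S ⊕ Q) → ¬(S ⊕ R)) ↔ R = False ↔ True = False
¬(((S ⊕ Q) → ¬(S ⊕ R)) ↔ R) = ¬False = True
¬¬(((S ⊕ Q) → ¬(S ⊕ R)) ↔ R) = ¬True = False
Q → P = True → True = True
¬¬(((S ⊕ Q) → ¬(S ⊕ R)) ↔ R) ⊕ (Q → P) = False ⊕ True = True
R ⊕ Q = True ⊕ True = False
R ⊕ S = True ⊕ False = True
Q ↔ (R ⊕ S) = True ↔ True = True
(R ⊕ Q) ∧ (Q ↔ (R ⊕ S)) = False ∧ True = False
Q ⊕ ((R ⊕ Q) ∧ (Q ↔ (R ⊕ S))) = True ⊕ False = True
P ⊕ Q = True ⊕ True = False
(Q ⊕ ((R ⊕ Q) ∧ (Q ↔ (R ⊕ S)))) ∨ (P ⊕ Q) = True ∨ False = True
(¬¬(((S ⊕ Q) → ¬(S ⊕ R)) ↔ R) ⊕ (Q → P)) ⊕ ((Q ⊕ ((R ⊕ Q) ∧ (Q ↔ (R ⊕ S)))) ∨ (P ⊕ Q)) = True ⊕ True = False
S ⊕ R = False ⊕ True = True
P ⊕ (S ⊕ R) = True ⊕ True = False
((¬¬(((S ⊕ Q) → ¬(S ⊕ R)) ↔ R) ⊕ (Q → P)) ⊕ ((Q ⊕ ((R ⊕ Q) ∧ (Q ↔ (R ⊕ S)))) ∨ (P ⊕ Q))) ⊕ (P ⊕ (S ⊕ R)) = False ⊕ False = False

False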